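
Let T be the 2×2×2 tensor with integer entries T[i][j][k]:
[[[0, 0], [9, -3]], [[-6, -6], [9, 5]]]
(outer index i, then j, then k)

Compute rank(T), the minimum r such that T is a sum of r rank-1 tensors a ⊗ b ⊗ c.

2

Lower bound: the mode-3 unfolding of T (rows indexed by k, columns by (i,j) = (0,0), (0,1), (1,0), (1,1)) is [[0, 9, -6, 9], [0, -3, -6, 5]].
There the 2×2 minor on rows k ∈ {0, 1}, columns (i,j) ∈ {(0,1), (1,0)} is det [[9, -6], [-3, -6]] = -72 ≠ 0, so this unfolding has rank ≥ 2; CP rank is at least every unfolding rank, so rank(T) ≥ 2. (Unfolding ranks only ever bound the CP rank from below — rank(T) can be strictly larger than all of them — so the matching upper bound has to come from an explicit 2-term decomposition.)
Upper bound — finding two terms. Write S_k = T[:,:,k] for the frontal slices: S₀ = [[0, 9], [-6, 9]], S₁ = [[0, -3], [-6, 5]].
If T = a₁ ⊗ b₁ ⊗ c₁ + a₂ ⊗ b₂ ⊗ c₂ then each S_k = c₁[k]·a₁b₁ᵀ + c₂[k]·a₂b₂ᵀ. S₀ and S₁ are linearly independent, so a₁b₁ᵀ and a₂b₂ᵀ must span the same plane of matrices: they are the rank-1 matrices of the form x·S₀ + y·S₁.
det(x·S₀ + y·S₁) is 54·x² + 36·xy − 18·y² = 18·(3·x − y)(x + y), vanishing at (x:y) = (1:3) and (1:-1).
M₁ = S₀ + 3·S₁ = [[0, 0], [-24, 24]] = (-24)·(0, 1)(1, -1)ᵀ and M₂ = S₀ − S₁ = [[0, 12], [0, 4]] = 4·(3, 1)(0, 1)ᵀ, so take a₁ = (0, 1), b₁ = (1, -1), a₂ = (3, 1), b₂ = (0, 1).
Each slice is an integer combination of E₁ = a₁b₁ᵀ and E₂ = a₂b₂ᵀ: S₀ = −6·E₁ + 3·E₂, S₁ = −6·E₁ − E₂; reading off coefficients, c₁ = (-6, -6) and c₂ = (3, -1).
Hence T = (0, 1) ⊗ (1, -1) ⊗ (-6, -6) + (3, 1) ⊗ (0, 1) ⊗ (3, -1), so rank(T) ≤ 2.
These bounds meet, so rank(T) = 2.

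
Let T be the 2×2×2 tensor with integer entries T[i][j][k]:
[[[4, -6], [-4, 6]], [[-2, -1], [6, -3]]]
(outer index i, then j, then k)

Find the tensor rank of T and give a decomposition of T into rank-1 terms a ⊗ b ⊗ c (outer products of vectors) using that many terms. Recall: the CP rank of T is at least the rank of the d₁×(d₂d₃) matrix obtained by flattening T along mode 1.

rank(T) = 2

Lower bound: the mode-3 unfolding of T (rows indexed by k, columns by (i,j) = (0,0), (0,1), (1,0), (1,1)) is [[4, -4, -2, 6], [-6, 6, -1, -3]].
There the 2×2 minor on rows k ∈ {0, 1}, columns (i,j) ∈ {(0,0), (1,0)} is det [[4, -2], [-6, -1]] = -16 ≠ 0, so this unfolding has rank ≥ 2; CP rank is at least every unfolding rank, so rank(T) ≥ 2. (This is only a lower bound: in general the CP rank may exceed every unfolding rank, so we still need to exhibit 2 rank-1 terms summing to T.)
Upper bound — finding two terms. Write S_k = T[:,:,k] for the frontal slices: S₀ = [[4, -4], [-2, 6]], S₁ = [[-6, 6], [-1, -3]].
If T = a₁ ⊗ b₁ ⊗ c₁ + a₂ ⊗ b₂ ⊗ c₂ then each S_k = c₁[k]·a₁b₁ᵀ + c₂[k]·a₂b₂ᵀ. S₀ and S₁ are linearly independent, so a₁b₁ᵀ and a₂b₂ᵀ must span the same plane of matrices: they are the rank-1 matrices of the form x·S₀ + y·S₁.
det(x·S₀ + y·S₁) is 16·x² − 40·xy + 24·y² = 8·(2·x − 3·y)(x − y), vanishing at (x:y) = (3:2) and (1:1).
M₁ = 3·S₀ + 2·S₁ = [[0, 0], [-8, 12]] = (-4)·(0, 1)(2, -3)ᵀ and M₂ = S₀ + S₁ = [[-2, 2], [-3, 3]] = −(2, 3)(1, -1)ᵀ, so take a₁ = (0, 1), b₁ = (2, -3), a₂ = (2, 3), b₂ = (1, -1).
Each slice is an integer combination of E₁ = a₁b₁ᵀ and E₂ = a₂b₂ᵀ: S₀ = −4·E₁ + 2·E₂, S₁ = 4·E₁ − 3·E₂; reading off coefficients, c₁ = (-4, 4) and c₂ = (2, -3).
Hence T = (0, 1) ⊗ (2, -3) ⊗ (-4, 4) + (2, 3) ⊗ (1, -1) ⊗ (2, -3), so rank(T) ≤ 2.
These bounds meet, so rank(T) = 2.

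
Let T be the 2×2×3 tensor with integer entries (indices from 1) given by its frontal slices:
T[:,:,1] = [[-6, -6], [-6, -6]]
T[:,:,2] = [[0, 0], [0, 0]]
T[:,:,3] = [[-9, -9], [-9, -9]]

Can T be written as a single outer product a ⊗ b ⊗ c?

The mode-1 fibre T[:,1,1] = [-6, -6] gives a = [1, 1] (primitive direction); the mode-2 fibre T[1,:,1] = [-6, -6] gives b = [1, 1]; then c[k] = T[1,1,k] / (a[1]·b[1]) = [-6, 0, -9] / 1 = [-6, 0, -9].
Expanding [1, 1] ⊗ [1, 1] ⊗ [-6, 0, -9] reproduces all 12 entries of T, so T = [1, 1] ⊗ [1, 1] ⊗ [-6, 0, -9] and rank(T) ≤ 1.
Equivalently every frontal slice T[:,:,k] is c[k] times the rank-1 matrix [1, 1] ⊗ [1, 1]. So T has rank 1 (it is nonzero).

Yes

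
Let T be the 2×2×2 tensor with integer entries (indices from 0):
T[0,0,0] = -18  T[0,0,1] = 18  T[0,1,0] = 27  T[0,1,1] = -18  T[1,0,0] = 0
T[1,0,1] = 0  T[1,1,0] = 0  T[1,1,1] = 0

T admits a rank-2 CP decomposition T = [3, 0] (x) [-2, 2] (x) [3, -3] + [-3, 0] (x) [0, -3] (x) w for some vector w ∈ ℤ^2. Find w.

Subtract the known terms from T to get the rank-1 residual R = [-3, 0] (x) [0, -3] (x) w, so R[i,j,k] = a[i]·b[j]·w[k]. Pick indices with nonzero a[0]·b[1] = (-3)·(-3) = 9. Only the fibre through (0,1,·) is needed: R[0,1,:] = T[0,1,:] − Σₗ aₗ[0]bₗ[1]cₗ = [27, -18] − (3)·(2)·[3, -3] = [9, 0]. Then w[k] = R[0,1,k] / 9 for each k, giving w = [9, 0] / 9 = [1, 0].

w = [1, 0]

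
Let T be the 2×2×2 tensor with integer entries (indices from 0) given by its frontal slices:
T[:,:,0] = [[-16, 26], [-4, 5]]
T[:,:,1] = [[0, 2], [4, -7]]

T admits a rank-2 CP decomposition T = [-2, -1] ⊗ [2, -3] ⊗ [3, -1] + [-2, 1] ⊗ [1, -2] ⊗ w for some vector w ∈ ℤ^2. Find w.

w = [2, 2]

Subtract the known terms from T to get the rank-1 residual R = [-2, 1] ⊗ [1, -2] ⊗ w, so R[i,j,k] = a[i]·b[j]·w[k]. Pick indices with nonzero a[0]·b[0] = (-2)·(1) = -2. Only the fibre through (0,0,·) is needed: R[0,0,:] = T[0,0,:] − Σₗ aₗ[0]bₗ[0]cₗ = [-16, 0] − (-2)·(2)·[3, -1] = [-4, -4]. Then w[k] = R[0,0,k] / -2 for each k, giving w = [-4, -4] / -2 = [2, 2].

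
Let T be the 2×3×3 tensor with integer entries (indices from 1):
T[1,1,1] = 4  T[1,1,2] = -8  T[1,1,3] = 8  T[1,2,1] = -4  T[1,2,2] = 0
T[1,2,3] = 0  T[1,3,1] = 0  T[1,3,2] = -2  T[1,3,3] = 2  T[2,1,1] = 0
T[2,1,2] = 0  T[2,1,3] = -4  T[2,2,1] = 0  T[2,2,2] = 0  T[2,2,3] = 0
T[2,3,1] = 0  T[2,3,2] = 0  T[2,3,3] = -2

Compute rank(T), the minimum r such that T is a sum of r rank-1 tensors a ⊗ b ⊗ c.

Lower bound: the mode-3 unfolding of T (rows indexed by k, columns by (i,j) = (1,1), (1,2), (1,3), (2,1), (2,2), (2,3)) is [[4, -4, 0, 0, 0, 0], [-8, 0, -2, 0, 0, 0], [8, 0, 2, -4, 0, -2]].
There the 3×3 minor on rows k ∈ {1, 2, 3}, columns (i,j) ∈ {(1,1), (1,2), (2,1)} is det [[4, -4, 0], [-8, 0, 0], [8, 0, -4]] = 128 ≠ 0, so this unfolding has rank ≥ 3; CP rank is at least every unfolding rank, so rank(T) ≥ 3. (This is only a lower bound: in general the CP rank may exceed every unfolding rank, so we still need to exhibit 3 rank-1 terms summing to T.)
Upper bound: T is a sum of 3 rank-1 terms, T = [0, 1] ⊗ [2, 0, 1] ⊗ [0, 0, -2] + [1, 0] ⊗ [1, -1, 0] ⊗ [4, -4, 4] + [1, 0] ⊗ [2, 2, 1] ⊗ [0, -2, 2] (one valid choice — decompositions are not unique — normalised so each a, b is primitive with positive first nonzero entry; check it by expanding all entries), so rank(T) ≤ 3.
These bounds meet, so rank(T) = 3.
Check entry T[1,1,1] = 4: (0)·(2)·(0) + (1)·(1)·(4) + (1)·(2)·(0) = 4.

3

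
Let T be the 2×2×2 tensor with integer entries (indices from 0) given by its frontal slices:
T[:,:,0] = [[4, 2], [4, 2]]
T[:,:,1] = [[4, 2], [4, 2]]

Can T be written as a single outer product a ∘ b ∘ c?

If T = a ∘ b ∘ c then every fibre of T is a multiple of the corresponding factor, so read the factors off the fibres through the nonzero entry T[0,0,0] = 4.
The mode-1 fibre T[:,0,0] = [4, 4] gives a = [1, 1] (primitive direction); the mode-2 fibre T[0,:,0] = [4, 2] gives b = [2, 1]; then c[k] = T[0,0,k] / (a[0]·b[0]) = [4, 4] / 2 = [2, 2].
Expanding [1, 1] ∘ [2, 1] ∘ [2, 2] reproduces all 8 entries of T, so T = [1, 1] ∘ [2, 1] ∘ [2, 2] and rank(T) ≤ 1.
Equivalently every frontal slice T[:,:,k] is c[k] times the rank-1 matrix [1, 1] ∘ [2, 1]. So T has rank 1 (it is nonzero).

Yes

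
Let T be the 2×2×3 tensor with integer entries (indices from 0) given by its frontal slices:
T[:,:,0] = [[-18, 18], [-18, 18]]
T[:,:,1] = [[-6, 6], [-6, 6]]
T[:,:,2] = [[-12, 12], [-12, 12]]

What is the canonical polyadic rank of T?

Lower bound: T ≠ 0 (e.g. T[0,0,0] = -18), so rank(T) ≥ 1.
Upper bound: if T = a ⊗ b ⊗ c then every fibre of T is a multiple of the corresponding factor, so read the factors off the fibres through the nonzero entry T[0,0,0] = -18.
The mode-1 fibre T[:,0,0] = [-18, -18] gives a = [1, 1] (primitive direction); the mode-2 fibre T[0,:,0] = [-18, 18] gives b = [1, -1]; then c[k] = T[0,0,k] / (a[0]·b[0]) = [-18, -6, -12] / 1 = [-18, -6, -12].
Expanding [1, 1] ⊗ [1, -1] ⊗ [-18, -6, -12] reproduces all 12 entries of T, so T = [1, 1] ⊗ [1, -1] ⊗ [-18, -6, -12] and rank(T) ≤ 1.
These bounds meet, so rank(T) = 1.
Check entry T[0,1,1] = 6: (1)·(-1)·(-6) = 6.

1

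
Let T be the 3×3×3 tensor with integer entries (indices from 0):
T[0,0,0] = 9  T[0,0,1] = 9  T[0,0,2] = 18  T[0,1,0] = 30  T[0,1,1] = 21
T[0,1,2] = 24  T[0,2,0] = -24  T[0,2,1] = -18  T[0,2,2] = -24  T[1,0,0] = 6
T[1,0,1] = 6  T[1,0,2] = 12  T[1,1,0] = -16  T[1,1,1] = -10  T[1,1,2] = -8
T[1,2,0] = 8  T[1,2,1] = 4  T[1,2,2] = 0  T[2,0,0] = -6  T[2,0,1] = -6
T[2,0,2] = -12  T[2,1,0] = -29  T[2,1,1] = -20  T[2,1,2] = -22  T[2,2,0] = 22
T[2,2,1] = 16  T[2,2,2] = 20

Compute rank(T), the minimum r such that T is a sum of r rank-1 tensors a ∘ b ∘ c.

Lower bound: the mode-2 unfolding of T (rows indexed by j, columns by (i,k) = (0,0), (0,1), (0,2), (1,0), (1,1), (1,2), (2,0), (2,1), (2,2)) is [[9, 9, 18, 6, 6, 12, -6, -6, -12], [30, 21, 24, -16, -10, -8, -29, -20, -22], [-24, -18, -24, 8, 4, 0, 22, 16, 20]].
There the 2×2 minor on rows j ∈ {0, 1}, columns (i,k) ∈ {(0,0), (0,1)} is det [[9, 9], [30, 21]] = -81 ≠ 0, so this unfolding has rank ≥ 2; CP rank is at least every unfolding rank, so rank(T) ≥ 2. (This is only a lower bound: in general the CP rank may exceed every unfolding rank, so we still need to exhibit 2 rank-1 terms summing to T.)
Upper bound — finding two terms. Write S_k = T[:,:,k] for the frontal slices: S₀ = [[9, 30, -24], [6, -16, 8], [-6, -29, 22]], S₁ = [[9, 21, -18], [6, -10, 4], [-6, -20, 16]], S₂ = [[18, 24, -24], [12, -8, 0], [-12, -22, 20]].
If T = a₁ ∘ b₁ ∘ c₁ + a₂ ∘ b₂ ∘ c₂ then each S_k = c₁[k]·a₁b₁ᵀ + c₂[k]·a₂b₂ᵀ. S₀ and S₁ are linearly independent, so a₁b₁ᵀ and a₂b₂ᵀ must span the same plane of matrices: they are the rank-1 matrices of the form x·S₀ + y·S₁.
The 2×2 minor of x·S₀ + y·S₁ on rows {0,1}, columns {0,1} is −324·x² − 540·xy − 216·y² = (-108)·(3·x + 2·y)(x + y), vanishing at (x:y) = (2:-3) and (1:-1).
M₁ = 2·S₀ − 3·S₁ = [[-9, -3, 6], [-6, -2, 4], [6, 2, -4]] = −[3, 2, -2][3, 1, -2]ᵀ and M₂ = S₀ − S₁ = [[0, 9, -6], [0, -6, 4], [0, -9, 6]] = [3, -2, -3][0, 3, -2]ᵀ, so take a₁ = [3, 2, -2], b₁ = [3, 1, -2], a₂ = [3, -2, -3], b₂ = [0, 3, -2].
Each slice is an integer combination of E₁ = a₁b₁ᵀ and E₂ = a₂b₂ᵀ: S₀ = E₁ + 3·E₂, S₁ = E₁ + 2·E₂, S₂ = 2·E₁ + 2·E₂; reading off coefficients, c₁ = [1, 1, 2] and c₂ = [3, 2, 2].
Hence T = [3, 2, -2] ∘ [3, 1, -2] ∘ [1, 1, 2] + [3, -2, -3] ∘ [0, 3, -2] ∘ [3, 2, 2], so rank(T) ≤ 2.
These bounds meet, so rank(T) = 2.
Check entry T[0,2,1] = -18: (3)·(-2)·(1) + (3)·(-2)·(2) = -18.

2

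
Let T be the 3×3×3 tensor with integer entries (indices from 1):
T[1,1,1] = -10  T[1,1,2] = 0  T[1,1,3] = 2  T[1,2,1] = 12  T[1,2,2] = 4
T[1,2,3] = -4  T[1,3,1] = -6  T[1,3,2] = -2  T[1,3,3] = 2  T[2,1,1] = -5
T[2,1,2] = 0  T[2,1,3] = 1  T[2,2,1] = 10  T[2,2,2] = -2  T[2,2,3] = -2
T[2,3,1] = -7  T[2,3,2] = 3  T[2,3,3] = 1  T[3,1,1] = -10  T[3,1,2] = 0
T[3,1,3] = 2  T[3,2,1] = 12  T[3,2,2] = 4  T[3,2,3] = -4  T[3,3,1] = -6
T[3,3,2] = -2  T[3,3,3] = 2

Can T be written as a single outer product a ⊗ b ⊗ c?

The mode-3 unfolding of T (rows indexed by k, columns by (i,j) = (1,1), (1,2), (1,3), (2,1), (2,2), (2,3), (3,1), (3,2), (3,3)) is [[-10, 12, -6, -5, 10, -7, -10, 12, -6], [0, 4, -2, 0, -2, 3, 0, 4, -2], [2, -4, 2, 1, -2, 1, 2, -4, 2]].
There the 3×3 minor on rows k ∈ {1, 2, 3}, columns (i,j) ∈ {(1,1), (1,2), (2,2)} is det [[-10, 12, 10], [0, 4, -2], [2, -4, -2]] = 32 ≠ 0, so this unfolding has rank ≥ 3; CP rank is at least every unfolding rank, so rank(T) ≥ 3.
In particular rank(T) ≥ 3 > 1, so T is not rank-1.

No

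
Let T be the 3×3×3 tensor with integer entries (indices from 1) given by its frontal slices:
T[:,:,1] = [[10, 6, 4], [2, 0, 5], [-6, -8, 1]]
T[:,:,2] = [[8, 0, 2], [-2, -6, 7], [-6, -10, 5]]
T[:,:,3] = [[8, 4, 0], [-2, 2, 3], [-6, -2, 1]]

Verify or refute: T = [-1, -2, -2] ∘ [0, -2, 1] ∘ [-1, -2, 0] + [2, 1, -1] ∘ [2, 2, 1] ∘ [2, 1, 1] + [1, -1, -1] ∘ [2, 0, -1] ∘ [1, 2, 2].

Reconstruct entrywise from the claimed factors. For example, T[2,2,2] = -6 and Σₗ aₗ[2]bₗ[2]cₗ[2] = (-2)·(-2)·(-2) + (1)·(2)·(1) + (-1)·(0)·(2) = -6; checking all 27 entries, every one matches. The claim holds.

Yes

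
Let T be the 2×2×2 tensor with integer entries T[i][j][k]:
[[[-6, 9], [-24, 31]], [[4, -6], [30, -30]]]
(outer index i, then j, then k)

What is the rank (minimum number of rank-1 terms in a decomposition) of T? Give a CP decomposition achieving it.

rank(T) = 2

Lower bound: the mode-3 unfolding of T (rows indexed by k, columns by (i,j) = (0,0), (0,1), (1,0), (1,1)) is [[-6, -24, 4, 30], [9, 31, -6, -30]].
There the 2×2 minor on rows k ∈ {0, 1}, columns (i,j) ∈ {(0,0), (0,1)} is det [[-6, -24], [9, 31]] = 30 ≠ 0, so this unfolding has rank ≥ 2; CP rank is at least every unfolding rank, so rank(T) ≥ 2. (Unfolding ranks only ever bound the CP rank from below — rank(T) can be strictly larger than all of them — so the matching upper bound has to come from an explicit 2-term decomposition.)
Upper bound — finding two terms. Write S_k = T[:,:,k] for the frontal slices: S₀ = [[-6, -24], [4, 30]], S₁ = [[9, 31], [-6, -30]].
If T = a₁ ⊗ b₁ ⊗ c₁ + a₂ ⊗ b₂ ⊗ c₂ then each S_k = c₁[k]·a₁b₁ᵀ + c₂[k]·a₂b₂ᵀ. S₀ and S₁ are linearly independent, so a₁b₁ᵀ and a₂b₂ᵀ must span the same plane of matrices: they are the rank-1 matrices of the form x·S₀ + y·S₁.
det(x·S₀ + y·S₁) is −84·x² + 182·xy − 84·y² = (-14)·(2·x − 3·y)(3·x − 2·y), vanishing at (x:y) = (3:2) and (2:3).
M₁ = 3·S₀ + 2·S₁ = [[0, -10], [0, 30]] = (-10)·[1, -3][0, 1]ᵀ and M₂ = 2·S₀ + 3·S₁ = [[15, 45], [-10, -30]] = 5·[3, -2][1, 3]ᵀ, so take a₁ = [1, -3], b₁ = [0, 1], a₂ = [3, -2], b₂ = [1, 3].
Each slice is an integer combination of E₁ = a₁b₁ᵀ and E₂ = a₂b₂ᵀ: S₀ = −6·E₁ − 2·E₂, S₁ = 4·E₁ + 3·E₂; reading off coefficients, c₁ = [-6, 4] and c₂ = [-2, 3].
Hence T = [1, -3] ⊗ [0, 1] ⊗ [-6, 4] + [3, -2] ⊗ [1, 3] ⊗ [-2, 3], so rank(T) ≤ 2.
These bounds meet, so rank(T) = 2.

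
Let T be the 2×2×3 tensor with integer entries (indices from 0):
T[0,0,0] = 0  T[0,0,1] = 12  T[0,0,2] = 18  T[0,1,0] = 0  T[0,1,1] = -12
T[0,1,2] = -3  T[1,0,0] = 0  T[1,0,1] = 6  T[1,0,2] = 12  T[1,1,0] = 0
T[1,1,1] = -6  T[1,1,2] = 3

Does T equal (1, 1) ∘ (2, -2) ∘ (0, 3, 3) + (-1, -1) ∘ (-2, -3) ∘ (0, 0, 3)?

No

Reconstruct entry (0,0,1) from the claimed factors: Σₗ aₗ[0]bₗ[0]cₗ[1] = (1)·(2)·(3) + (-1)·(-2)·(0) = 6, but T[0,0,1] = 12. The claim is false.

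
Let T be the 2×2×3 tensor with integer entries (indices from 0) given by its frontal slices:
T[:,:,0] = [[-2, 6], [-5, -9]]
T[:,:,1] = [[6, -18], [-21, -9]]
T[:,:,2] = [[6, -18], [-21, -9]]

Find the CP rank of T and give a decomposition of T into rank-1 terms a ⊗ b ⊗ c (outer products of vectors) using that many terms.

rank(T) = 2

Lower bound: in the mode-2 unfolding of T (rows indexed by j, columns by (i,k)) the 2×2 minor on rows j ∈ {0, 1}, columns (i,k) ∈ {(0,0), (1,0)} is det [[-2, -5], [6, -9]] = 48 ≠ 0, so that unfolding has rank ≥ 2 and hence rank(T) ≥ 2 (CP rank is at least every unfolding rank, though it can be larger).
Upper bound: with S_k = T[:,:,k], the two rank-1 terms a₁b₁ᵀ, a₂b₂ᵀ are the rank-1 members of the pencil x·S₀ + y·S₁.
det(x·S₀ + y·S₁) is 48·x² − 432·y² = 48·(x − 3·y)(x + 3·y), vanishing at (x:y) = (3:1) and (3:-1).
M₁ = 3·S₀ + S₁ = [[0, 0], [-36, -36]] = (-36)·[0, 1][1, 1]ᵀ and M₂ = 3·S₀ − S₁ = [[-12, 36], [6, -18]] = (-6)·[2, -1][1, -3]ᵀ, so take a₁ = [0, 1], b₁ = [1, 1], a₂ = [2, -1], b₂ = [1, -3].
Each slice is an integer combination of E₁ = a₁b₁ᵀ and E₂ = a₂b₂ᵀ: S₀ = −6·E₁ − E₂, S₁ = −18·E₁ + 3·E₂, S₂ = −18·E₁ + 3·E₂; reading off coefficients, c₁ = [-6, -18, -18] and c₂ = [-1, 3, 3].
Hence T = [0, 1] ⊗ [1, 1] ⊗ [-6, -18, -18] + [2, -1] ⊗ [1, -3] ⊗ [-1, 3, 3], so rank(T) ≤ 2.
These bounds meet, so rank(T) = 2.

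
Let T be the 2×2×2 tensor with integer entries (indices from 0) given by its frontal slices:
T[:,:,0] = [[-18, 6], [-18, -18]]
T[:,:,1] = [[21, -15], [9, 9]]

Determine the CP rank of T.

Lower bound: the mode-1 unfolding of T (rows indexed by i, columns by (j,k) = (0,0), (0,1), (1,0), (1,1)) is [[-18, 21, 6, -15], [-18, 9, -18, 9]].
There the 2×2 minor on rows i ∈ {0, 1}, columns (j,k) ∈ {(0,0), (0,1)} is det [[-18, 21], [-18, 9]] = 216 ≠ 0, so this unfolding has rank ≥ 2; CP rank is at least every unfolding rank, so rank(T) ≥ 2. (This is only a lower bound: in general the CP rank may exceed every unfolding rank, so we still need to exhibit 2 rank-1 terms summing to T.)
Upper bound — finding two terms. Write S_k = T[:,:,k] for the frontal slices: S₀ = [[-18, 6], [-18, -18]], S₁ = [[21, -15], [9, 9]].
If T = a₁ ⊗ b₁ ⊗ c₁ + a₂ ⊗ b₂ ⊗ c₂ then each S_k = c₁[k]·a₁b₁ᵀ + c₂[k]·a₂b₂ᵀ. S₀ and S₁ are linearly independent, so a₁b₁ᵀ and a₂b₂ᵀ must span the same plane of matrices: they are the rank-1 matrices of the form x·S₀ + y·S₁.
det(x·S₀ + y·S₁) is 432·x² − 864·xy + 324·y² = 108·(2·x − 3·y)(2·x − y), vanishing at (x:y) = (3:2) and (1:2).
M₁ = 3·S₀ + 2·S₁ = [[-12, -12], [-36, -36]] = (-12)·(1, 3)(1, 1)ᵀ and M₂ = S₀ + 2·S₁ = [[24, -24], [0, 0]] = 24·(1, 0)(1, -1)ᵀ, so take a₁ = (1, 3), b₁ = (1, 1), a₂ = (1, 0), b₂ = (1, -1).
Each slice is an integer combination of E₁ = a₁b₁ᵀ and E₂ = a₂b₂ᵀ: S₀ = −6·E₁ − 12·E₂, S₁ = 3·E₁ + 18·E₂; reading off coefficients, c₁ = (-6, 3) and c₂ = (-12, 18).
Hence T = (1, 3) ⊗ (1, 1) ⊗ (-6, 3) + (1, 0) ⊗ (1, -1) ⊗ (-12, 18), so rank(T) ≤ 2.
These bounds meet, so rank(T) = 2.

2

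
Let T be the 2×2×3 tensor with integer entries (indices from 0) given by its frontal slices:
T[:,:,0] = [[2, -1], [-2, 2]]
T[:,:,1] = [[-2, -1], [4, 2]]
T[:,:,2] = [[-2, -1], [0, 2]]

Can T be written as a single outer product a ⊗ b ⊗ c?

No

The mode-3 unfolding of T (rows indexed by k, columns by (i,j) = (0,0), (0,1), (1,0), (1,1)) is [[2, -1, -2, 2], [-2, -1, 4, 2], [-2, -1, 0, 2]].
There the 3×3 minor on rows k ∈ {0, 1, 2}, columns (i,j) ∈ {(0,0), (0,1), (1,0)} is det [[2, -1, -2], [-2, -1, 4], [-2, -1, 0]] = 16 ≠ 0, so this unfolding has rank ≥ 3; CP rank is at least every unfolding rank, so rank(T) ≥ 3.
In particular rank(T) ≥ 3 > 1, so T is not rank-1.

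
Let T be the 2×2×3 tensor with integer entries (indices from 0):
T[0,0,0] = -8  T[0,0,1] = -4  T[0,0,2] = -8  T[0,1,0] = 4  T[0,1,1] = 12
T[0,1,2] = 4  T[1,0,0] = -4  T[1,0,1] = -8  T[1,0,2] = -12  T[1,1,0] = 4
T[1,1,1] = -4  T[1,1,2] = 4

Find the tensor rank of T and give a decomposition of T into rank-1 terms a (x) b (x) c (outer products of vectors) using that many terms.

Lower bound: in the mode-3 unfolding of T (rows indexed by k, columns by (i,j)) the 3×3 minor on rows k ∈ {0, 1, 2}, columns (i,j) ∈ {(0,0), (0,1), (1,0)} is det [[-8, 4, -4], [-4, 12, -8], [-8, 4, -12]] = 640 ≠ 0, so that unfolding has rank ≥ 3 and hence rank(T) ≥ 3 (CP rank is at least every unfolding rank, though it can be larger).
Upper bound: T is a sum of 3 rank-1 terms, T = (0, 1) (x) (1, 0) (x) (4, 4, -4) + (1, -1) (x) (1, 2) (x) (0, 4, 0) + (1, 1) (x) (2, -1) (x) (-4, -4, -4) (written with every a and b primitive with positive leading entry and the scale carried by c; CP decompositions are not unique, and this one is verified by expanding entrywise), so rank(T) ≤ 3.
These bounds meet, so rank(T) = 3.

rank(T) = 3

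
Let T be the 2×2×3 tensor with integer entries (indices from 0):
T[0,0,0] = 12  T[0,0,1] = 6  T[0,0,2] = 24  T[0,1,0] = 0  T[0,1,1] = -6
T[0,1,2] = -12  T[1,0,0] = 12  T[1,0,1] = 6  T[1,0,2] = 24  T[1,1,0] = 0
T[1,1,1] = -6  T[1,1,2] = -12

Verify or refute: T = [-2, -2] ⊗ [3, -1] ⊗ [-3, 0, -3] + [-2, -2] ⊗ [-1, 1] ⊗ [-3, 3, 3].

Reconstruct entrywise from the claimed factors. For example, T[0,1,1] = -6 and Σₗ aₗ[0]bₗ[1]cₗ[1] = (-2)·(-1)·(0) + (-2)·(1)·(3) = -6; checking all 12 entries, every one matches. The claim holds.

Yes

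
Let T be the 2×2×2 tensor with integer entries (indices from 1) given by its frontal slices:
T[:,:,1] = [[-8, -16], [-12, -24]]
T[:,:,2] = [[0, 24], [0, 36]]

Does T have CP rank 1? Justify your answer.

The mode-2 unfolding of T (rows indexed by j, columns by (i,k) = (1,1), (1,2), (2,1), (2,2)) is [[-8, 0, -12, 0], [-16, 24, -24, 36]].
There the 2×2 minor on rows j ∈ {1, 2}, columns (i,k) ∈ {(1,1), (1,2)} is det [[-8, 0], [-16, 24]] = -192 ≠ 0, so this unfolding has rank ≥ 2; CP rank is at least every unfolding rank, so rank(T) ≥ 2.
In particular rank(T) ≥ 2 > 1, so T is not rank-1.

No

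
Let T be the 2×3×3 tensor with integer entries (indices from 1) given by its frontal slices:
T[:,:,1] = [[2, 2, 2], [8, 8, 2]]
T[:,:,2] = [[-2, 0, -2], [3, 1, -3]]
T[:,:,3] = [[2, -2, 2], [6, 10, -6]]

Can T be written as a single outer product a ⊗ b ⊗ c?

No

The mode-2 unfolding of T (rows indexed by j, columns by (i,k) = (1,1), (1,2), (1,3), (2,1), (2,2), (2,3)) is [[2, -2, 2, 8, 3, 6], [2, 0, -2, 8, 1, 10], [2, -2, 2, 2, -3, -6]].
There the 3×3 minor on rows j ∈ {1, 2, 3}, columns (i,k) ∈ {(1,1), (1,2), (2,1)} is det [[2, -2, 8], [2, 0, 8], [2, -2, 2]] = -24 ≠ 0, so this unfolding has rank ≥ 3; CP rank is at least every unfolding rank, so rank(T) ≥ 3.
In particular rank(T) ≥ 3 > 1, so T is not rank-1.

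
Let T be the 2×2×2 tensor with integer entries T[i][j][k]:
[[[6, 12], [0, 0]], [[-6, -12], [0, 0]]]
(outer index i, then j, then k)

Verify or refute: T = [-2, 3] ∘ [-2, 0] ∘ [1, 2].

No

Reconstruct entry (0,0,0) from the claimed factors: Σₗ aₗ[0]bₗ[0]cₗ[0] = (-2)·(-2)·(1) = 4, but T[0,0,0] = 6. The claim is false.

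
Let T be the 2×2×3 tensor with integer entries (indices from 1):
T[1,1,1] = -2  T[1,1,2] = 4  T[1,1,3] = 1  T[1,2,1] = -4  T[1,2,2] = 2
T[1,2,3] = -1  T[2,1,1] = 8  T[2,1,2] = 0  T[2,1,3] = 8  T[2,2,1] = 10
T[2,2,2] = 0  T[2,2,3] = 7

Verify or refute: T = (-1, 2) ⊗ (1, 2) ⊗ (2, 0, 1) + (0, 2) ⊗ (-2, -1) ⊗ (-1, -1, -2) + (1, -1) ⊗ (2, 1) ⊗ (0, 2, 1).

Yes

Reconstruct entrywise from the claimed factors. For example, T[1,2,3] = -1 and Σₗ aₗ[1]bₗ[2]cₗ[3] = (-1)·(2)·(1) + (0)·(-1)·(-2) + (1)·(1)·(1) = -1; checking all 12 entries, every one matches. The claim holds.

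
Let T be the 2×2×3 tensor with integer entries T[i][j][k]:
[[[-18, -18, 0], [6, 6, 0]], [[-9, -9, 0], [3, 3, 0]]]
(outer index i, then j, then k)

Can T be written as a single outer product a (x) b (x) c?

If T = a (x) b (x) c then every fibre of T is a multiple of the corresponding factor, so read the factors off the fibres through the nonzero entry T[0,0,0] = -18.
The mode-1 fibre T[:,0,0] = [-18, -9] gives a = [2, 1] (primitive direction); the mode-2 fibre T[0,:,0] = [-18, 6] gives b = [3, -1]; then c[k] = T[0,0,k] / (a[0]·b[0]) = [-18, -18, 0] / 6 = [-3, -3, 0].
Expanding [2, 1] (x) [3, -1] (x) [-3, -3, 0] reproduces all 12 entries of T, so T = [2, 1] (x) [3, -1] (x) [-3, -3, 0] and rank(T) ≤ 1.
Equivalently every frontal slice T[:,:,k] is c[k] times the rank-1 matrix [2, 1] (x) [3, -1]. So T has rank 1 (it is nonzero).

Yes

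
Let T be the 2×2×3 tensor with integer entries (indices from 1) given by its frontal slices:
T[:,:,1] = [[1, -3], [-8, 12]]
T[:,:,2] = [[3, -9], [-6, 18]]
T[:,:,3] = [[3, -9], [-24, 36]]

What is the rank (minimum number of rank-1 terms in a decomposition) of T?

2

Lower bound: the mode-3 unfolding of T (rows indexed by k, columns by (i,j) = (1,1), (1,2), (2,1), (2,2)) is [[1, -3, -8, 12], [3, -9, -6, 18], [3, -9, -24, 36]].
There the 2×2 minor on rows k ∈ {1, 2}, columns (i,j) ∈ {(1,1), (2,1)} is det [[1, -8], [3, -6]] = 18 ≠ 0, so this unfolding has rank ≥ 2; CP rank is at least every unfolding rank, so rank(T) ≥ 2. (This is only a lower bound: in general the CP rank may exceed every unfolding rank, so we still need to exhibit 2 rank-1 terms summing to T.)
Upper bound — finding two terms. Write S_k = T[:,:,k] for the frontal slices: S₁ = [[1, -3], [-8, 12]], S₂ = [[3, -9], [-6, 18]], S₃ = [[3, -9], [-24, 36]].
If T = a₁ (x) b₁ (x) c₁ + a₂ (x) b₂ (x) c₂ then each S_k = c₁[k]·a₁b₁ᵀ + c₂[k]·a₂b₂ᵀ. S₁ and S₂ are linearly independent, so a₁b₁ᵀ and a₂b₂ᵀ must span the same plane of matrices: they are the rank-1 matrices of the form x·S₁ + y·S₂.
det(x·S₁ + y·S₂) is −12·x² − 36·xy = (-12)·(x + 3·y)(x), vanishing at (x:y) = (3:-1) and (0:1).
M₁ = 3·S₁ − S₂ = [[0, 0], [-18, 18]] = (-18)·[0, 1][1, -1]ᵀ and M₂ = S₂ = [[3, -9], [-6, 18]] = 3·[1, -2][1, -3]ᵀ, so take a₁ = [0, 1], b₁ = [1, -1], a₂ = [1, -2], b₂ = [1, -3].
Each slice is an integer combination of E₁ = a₁b₁ᵀ and E₂ = a₂b₂ᵀ: S₁ = −6·E₁ + E₂, S₂ = 3·E₂, S₃ = −18·E₁ + 3·E₂; reading off coefficients, c₁ = [-6, 0, -18] and c₂ = [1, 3, 3].
Hence T = [0, 1] (x) [1, -1] (x) [-6, 0, -18] + [1, -2] (x) [1, -3] (x) [1, 3, 3], so rank(T) ≤ 2.
These bounds meet, so rank(T) = 2.
Check entry T[2,2,3] = 36: (1)·(-1)·(-18) + (-2)·(-3)·(3) = 36.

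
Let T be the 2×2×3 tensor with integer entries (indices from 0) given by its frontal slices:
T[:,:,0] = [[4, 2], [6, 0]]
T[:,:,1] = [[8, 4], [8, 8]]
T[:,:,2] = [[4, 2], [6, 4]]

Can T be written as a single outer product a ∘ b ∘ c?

No

The mode-3 unfolding of T (rows indexed by k, columns by (i,j) = (0,0), (0,1), (1,0), (1,1)) is [[4, 2, 6, 0], [8, 4, 8, 8], [4, 2, 6, 4]].
There the 3×3 minor on rows k ∈ {0, 1, 2}, columns (i,j) ∈ {(0,0), (1,0), (1,1)} is det [[4, 6, 0], [8, 8, 8], [4, 6, 4]] = -64 ≠ 0, so this unfolding has rank ≥ 3; CP rank is at least every unfolding rank, so rank(T) ≥ 3.
In particular rank(T) ≥ 3 > 1, so T is not rank-1.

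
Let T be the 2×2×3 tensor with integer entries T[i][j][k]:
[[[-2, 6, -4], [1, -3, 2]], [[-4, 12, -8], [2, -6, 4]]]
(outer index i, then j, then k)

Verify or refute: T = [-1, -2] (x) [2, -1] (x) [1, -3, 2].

Yes

Reconstruct entrywise from the claimed factors. For example, T[1,1,1] = -6 and Σₗ aₗ[1]bₗ[1]cₗ[1] = (-2)·(-1)·(-3) = -6; checking all 12 entries, every one matches. The claim holds.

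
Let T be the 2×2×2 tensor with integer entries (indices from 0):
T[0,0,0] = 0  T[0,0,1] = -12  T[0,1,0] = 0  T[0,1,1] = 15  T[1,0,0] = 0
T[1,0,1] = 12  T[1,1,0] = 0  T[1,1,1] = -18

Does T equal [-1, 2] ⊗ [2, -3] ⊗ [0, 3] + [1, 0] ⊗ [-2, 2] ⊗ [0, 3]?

Yes

Reconstruct entrywise from the claimed factors. For example, T[0,0,1] = -12 and Σₗ aₗ[0]bₗ[0]cₗ[1] = (-1)·(2)·(3) + (1)·(-2)·(3) = -12; checking all 8 entries, every one matches. The claim holds.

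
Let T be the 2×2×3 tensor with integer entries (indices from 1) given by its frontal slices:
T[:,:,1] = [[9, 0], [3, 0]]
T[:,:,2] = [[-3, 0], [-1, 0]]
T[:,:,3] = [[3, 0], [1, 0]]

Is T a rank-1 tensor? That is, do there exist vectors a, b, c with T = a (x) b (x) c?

If T = a (x) b (x) c then every fibre of T is a multiple of the corresponding factor, so read the factors off the fibres through the nonzero entry T[1,1,1] = 9.
The mode-1 fibre T[:,1,1] = [9, 3] gives a = [3, 1] (primitive direction); the mode-2 fibre T[1,:,1] = [9, 0] gives b = [1, 0]; then c[k] = T[1,1,k] / (a[1]·b[1]) = [9, -3, 3] / 3 = [3, -1, 1].
Expanding [3, 1] (x) [1, 0] (x) [3, -1, 1] reproduces all 12 entries of T, so T = [3, 1] (x) [1, 0] (x) [3, -1, 1] and rank(T) ≤ 1.
Equivalently every frontal slice T[:,:,k] is c[k] times the rank-1 matrix [3, 1] (x) [1, 0]. So T has rank 1 (it is nonzero).

Yes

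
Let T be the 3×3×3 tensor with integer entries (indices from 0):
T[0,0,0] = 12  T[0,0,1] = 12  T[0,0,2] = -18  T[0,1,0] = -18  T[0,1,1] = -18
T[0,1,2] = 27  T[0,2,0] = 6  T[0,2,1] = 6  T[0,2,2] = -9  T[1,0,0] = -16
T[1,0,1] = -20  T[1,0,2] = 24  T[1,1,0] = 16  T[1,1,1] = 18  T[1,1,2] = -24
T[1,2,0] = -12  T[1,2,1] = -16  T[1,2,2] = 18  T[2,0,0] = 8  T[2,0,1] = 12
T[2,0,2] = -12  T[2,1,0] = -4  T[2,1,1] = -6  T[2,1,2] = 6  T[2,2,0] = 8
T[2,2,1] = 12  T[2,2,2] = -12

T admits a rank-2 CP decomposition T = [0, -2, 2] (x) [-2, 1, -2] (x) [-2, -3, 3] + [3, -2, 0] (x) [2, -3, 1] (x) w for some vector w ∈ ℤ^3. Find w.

w = [2, 2, -3]

Subtract the known terms from T to get the rank-1 residual R = [3, -2, 0] (x) [2, -3, 1] (x) w, so R[i,j,k] = a[i]·b[j]·w[k]. Pick indices with nonzero a[0]·b[0] = (3)·(2) = 6. Only the fibre through (0,0,·) is needed: R[0,0,:] = T[0,0,:] − Σₗ aₗ[0]bₗ[0]cₗ = [12, 12, -18] − (0)·(-2)·[-2, -3, 3] = [12, 12, -18]. Then w[k] = R[0,0,k] / 6 for each k, giving w = [12, 12, -18] / 6 = [2, 2, -3].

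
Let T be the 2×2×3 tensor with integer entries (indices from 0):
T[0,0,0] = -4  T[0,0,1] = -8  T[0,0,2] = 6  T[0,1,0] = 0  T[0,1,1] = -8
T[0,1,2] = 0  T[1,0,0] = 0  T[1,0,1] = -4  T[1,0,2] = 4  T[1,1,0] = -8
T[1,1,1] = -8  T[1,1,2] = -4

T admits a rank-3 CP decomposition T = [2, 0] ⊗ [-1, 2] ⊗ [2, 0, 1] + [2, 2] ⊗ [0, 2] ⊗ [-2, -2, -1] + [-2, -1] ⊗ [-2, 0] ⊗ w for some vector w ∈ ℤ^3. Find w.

Subtract the known terms from T to get the rank-1 residual R = [-2, -1] ⊗ [-2, 0] ⊗ w, so R[i,j,k] = a[i]·b[j]·w[k]. Pick indices with nonzero a[0]·b[0] = (-2)·(-2) = 4. Only the fibre through (0,0,·) is needed: R[0,0,:] = T[0,0,:] − Σₗ aₗ[0]bₗ[0]cₗ = [-4, -8, 6] − (2)·(-1)·[2, 0, 1] − (2)·(0)·[-2, -2, -1] = [0, -8, 8]. Then w[k] = R[0,0,k] / 4 for each k, giving w = [0, -8, 8] / 4 = [0, -2, 2].

w = [0, -2, 2]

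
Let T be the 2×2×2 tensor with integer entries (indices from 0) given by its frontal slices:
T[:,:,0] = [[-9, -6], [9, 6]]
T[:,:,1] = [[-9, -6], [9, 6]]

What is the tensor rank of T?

Lower bound: T ≠ 0 (e.g. T[0,0,0] = -9), so rank(T) ≥ 1.
Upper bound: if T = a ⊗ b ⊗ c then every fibre of T is a multiple of the corresponding factor, so read the factors off the fibres through the nonzero entry T[0,0,0] = -9.
The mode-1 fibre T[:,0,0] = [-9, 9] gives a = (1, -1) (primitive direction); the mode-2 fibre T[0,:,0] = [-9, -6] gives b = (3, 2); then c[k] = T[0,0,k] / (a[0]·b[0]) = [-9, -9] / 3 = (-3, -3).
Expanding (1, -1) ⊗ (3, 2) ⊗ (-3, -3) reproduces all 8 entries of T, so T = (1, -1) ⊗ (3, 2) ⊗ (-3, -3) and rank(T) ≤ 1.
These bounds meet, so rank(T) = 1.

1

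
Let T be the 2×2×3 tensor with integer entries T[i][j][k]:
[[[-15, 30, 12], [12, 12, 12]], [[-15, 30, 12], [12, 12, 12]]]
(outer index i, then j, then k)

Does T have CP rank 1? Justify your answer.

The mode-2 unfolding of T (rows indexed by j, columns by (i,k) = (0,0), (0,1), (0,2), (1,0), (1,1), (1,2)) is [[-15, 30, 12, -15, 30, 12], [12, 12, 12, 12, 12, 12]].
There the 2×2 minor on rows j ∈ {0, 1}, columns (i,k) ∈ {(0,0), (0,1)} is det [[-15, 30], [12, 12]] = -540 ≠ 0, so this unfolding has rank ≥ 2; CP rank is at least every unfolding rank, so rank(T) ≥ 2.
In particular rank(T) ≥ 2 > 1, so T is not rank-1.

No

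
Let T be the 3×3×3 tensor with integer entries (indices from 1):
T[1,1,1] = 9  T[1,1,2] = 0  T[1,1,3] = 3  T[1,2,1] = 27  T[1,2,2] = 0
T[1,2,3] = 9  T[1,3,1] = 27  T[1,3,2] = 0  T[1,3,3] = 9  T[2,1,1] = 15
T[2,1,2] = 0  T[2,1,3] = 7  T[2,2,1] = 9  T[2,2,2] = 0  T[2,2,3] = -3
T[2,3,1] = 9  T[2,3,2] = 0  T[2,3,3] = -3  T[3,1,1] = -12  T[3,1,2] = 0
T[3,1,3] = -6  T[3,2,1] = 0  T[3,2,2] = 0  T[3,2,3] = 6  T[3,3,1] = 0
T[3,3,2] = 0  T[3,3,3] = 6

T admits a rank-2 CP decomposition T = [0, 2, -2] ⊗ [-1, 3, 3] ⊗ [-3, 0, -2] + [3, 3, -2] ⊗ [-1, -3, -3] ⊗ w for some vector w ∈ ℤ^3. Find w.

Subtract the known terms from T to get the rank-1 residual R = [3, 3, -2] ⊗ [-1, -3, -3] ⊗ w, so R[i,j,k] = a[i]·b[j]·w[k]. Pick indices with nonzero a[1]·b[1] = (3)·(-1) = -3. Only the fibre through (1,1,·) is needed: R[1,1,:] = T[1,1,:] − Σₗ aₗ[1]bₗ[1]cₗ = [9, 0, 3] − (0)·(-1)·[-3, 0, -2] = [9, 0, 3]. Then w[k] = R[1,1,k] / -3 for each k, giving w = [9, 0, 3] / -3 = [-3, 0, -1].

w = [-3, 0, -1]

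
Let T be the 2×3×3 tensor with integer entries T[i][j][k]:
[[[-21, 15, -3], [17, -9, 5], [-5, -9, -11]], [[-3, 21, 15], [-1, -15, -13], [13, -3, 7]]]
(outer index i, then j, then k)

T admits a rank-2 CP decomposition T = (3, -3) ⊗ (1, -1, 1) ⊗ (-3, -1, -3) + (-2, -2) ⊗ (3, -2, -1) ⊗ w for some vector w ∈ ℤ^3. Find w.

w = (2, -3, -1)

Subtract the known terms from T to get the rank-1 residual R = (-2, -2) ⊗ (3, -2, -1) ⊗ w, so R[i,j,k] = a[i]·b[j]·w[k]. Pick indices with nonzero a[0]·b[0] = (-2)·(3) = -6. Only the fibre through (0,0,·) is needed: R[0,0,:] = T[0,0,:] − Σₗ aₗ[0]bₗ[0]cₗ = [-21, 15, -3] − (3)·(1)·(-3, -1, -3) = [-12, 18, 6]. Then w[k] = R[0,0,k] / -6 for each k, giving w = [-12, 18, 6] / -6 = (2, -3, -1).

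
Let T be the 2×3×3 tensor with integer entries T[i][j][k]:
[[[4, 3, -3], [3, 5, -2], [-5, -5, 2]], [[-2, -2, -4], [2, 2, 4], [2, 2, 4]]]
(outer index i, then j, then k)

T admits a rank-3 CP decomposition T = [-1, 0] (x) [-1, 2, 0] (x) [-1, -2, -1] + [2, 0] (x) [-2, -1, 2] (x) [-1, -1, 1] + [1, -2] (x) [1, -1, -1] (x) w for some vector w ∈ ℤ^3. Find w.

Subtract the known terms from T to get the rank-1 residual R = [1, -2] (x) [1, -1, -1] (x) w, so R[i,j,k] = a[i]·b[j]·w[k]. Pick indices with nonzero a[0]·b[0] = (1)·(1) = 1. Only the fibre through (0,0,·) is needed: R[0,0,:] = T[0,0,:] − Σₗ aₗ[0]bₗ[0]cₗ = [4, 3, -3] − (-1)·(-1)·[-1, -2, -1] − (2)·(-2)·[-1, -1, 1] = [1, 1, 2]. Then w[k] = R[0,0,k] / 1 for each k, giving w = [1, 1, 2] / 1 = [1, 1, 2].

w = [1, 1, 2]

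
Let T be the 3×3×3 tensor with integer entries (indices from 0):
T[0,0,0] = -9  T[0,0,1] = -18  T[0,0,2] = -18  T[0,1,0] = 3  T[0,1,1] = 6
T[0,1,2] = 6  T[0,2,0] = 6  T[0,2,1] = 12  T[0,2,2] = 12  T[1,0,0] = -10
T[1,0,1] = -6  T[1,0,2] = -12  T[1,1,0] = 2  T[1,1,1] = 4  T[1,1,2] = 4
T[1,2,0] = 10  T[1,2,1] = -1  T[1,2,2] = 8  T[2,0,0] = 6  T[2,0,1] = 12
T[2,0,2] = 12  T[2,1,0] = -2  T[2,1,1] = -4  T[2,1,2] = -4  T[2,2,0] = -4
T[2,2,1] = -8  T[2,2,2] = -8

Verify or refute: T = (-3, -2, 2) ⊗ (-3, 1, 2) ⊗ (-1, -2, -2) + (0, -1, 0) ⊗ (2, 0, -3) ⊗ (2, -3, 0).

Yes

Reconstruct entrywise from the claimed factors. For example, T[1,2,2] = 8 and Σₗ aₗ[1]bₗ[2]cₗ[2] = (-2)·(2)·(-2) + (-1)·(-3)·(0) = 8; checking all 27 entries, every one matches. The claim holds.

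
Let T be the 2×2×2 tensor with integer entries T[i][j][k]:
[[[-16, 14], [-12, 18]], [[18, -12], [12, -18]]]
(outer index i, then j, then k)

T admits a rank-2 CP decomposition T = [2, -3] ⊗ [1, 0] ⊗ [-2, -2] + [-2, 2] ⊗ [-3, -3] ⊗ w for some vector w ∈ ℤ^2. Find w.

w = [-2, 3]

Subtract the known terms from T to get the rank-1 residual R = [-2, 2] ⊗ [-3, -3] ⊗ w, so R[i,j,k] = a[i]·b[j]·w[k]. Pick indices with nonzero a[0]·b[0] = (-2)·(-3) = 6. Only the fibre through (0,0,·) is needed: R[0,0,:] = T[0,0,:] − Σₗ aₗ[0]bₗ[0]cₗ = [-16, 14] − (2)·(1)·[-2, -2] = [-12, 18]. Then w[k] = R[0,0,k] / 6 for each k, giving w = [-12, 18] / 6 = [-2, 3].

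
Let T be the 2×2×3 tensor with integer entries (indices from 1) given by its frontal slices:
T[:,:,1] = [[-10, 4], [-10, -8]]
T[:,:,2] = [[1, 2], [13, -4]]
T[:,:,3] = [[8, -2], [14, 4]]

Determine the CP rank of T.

2

Lower bound: in the mode-2 unfolding of T (rows indexed by j, columns by (i,k)) the 2×2 minor on rows j ∈ {1, 2}, columns (i,k) ∈ {(1,1), (1,2)} is det [[-10, 1], [4, 2]] = -24 ≠ 0, so that unfolding has rank ≥ 2 and hence rank(T) ≥ 2 (CP rank is at least every unfolding rank, though it can be larger).
Upper bound: with S_k = T[:,:,k], the two rank-1 terms a₁b₁ᵀ, a₂b₂ᵀ are the rank-1 members of the pencil x·S₁ + y·S₂.
det(x·S₁ + y·S₂) is 120·x² − 30·y² = 30·(2·x − y)(2·x + y), vanishing at (x:y) = (1:2) and (1:-2).
M₁ = S₁ + 2·S₂ = [[-8, 8], [16, -16]] = (-8)·[1, -2][1, -1]ᵀ and M₂ = S₁ − 2·S₂ = [[-12, 0], [-36, 0]] = (-12)·[1, 3][1, 0]ᵀ, so take a₁ = [1, -2], b₁ = [1, -1], a₂ = [1, 3], b₂ = [1, 0].
Each slice is an integer combination of E₁ = a₁b₁ᵀ and E₂ = a₂b₂ᵀ: S₁ = −4·E₁ − 6·E₂, S₂ = −2·E₁ + 3·E₂, S₃ = 2·E₁ + 6·E₂; reading off coefficients, c₁ = [-4, -2, 2] and c₂ = [-6, 3, 6].
Hence T = [1, -2] ⊗ [1, -1] ⊗ [-4, -2, 2] + [1, 3] ⊗ [1, 0] ⊗ [-6, 3, 6], so rank(T) ≤ 2.
These bounds meet, so rank(T) = 2.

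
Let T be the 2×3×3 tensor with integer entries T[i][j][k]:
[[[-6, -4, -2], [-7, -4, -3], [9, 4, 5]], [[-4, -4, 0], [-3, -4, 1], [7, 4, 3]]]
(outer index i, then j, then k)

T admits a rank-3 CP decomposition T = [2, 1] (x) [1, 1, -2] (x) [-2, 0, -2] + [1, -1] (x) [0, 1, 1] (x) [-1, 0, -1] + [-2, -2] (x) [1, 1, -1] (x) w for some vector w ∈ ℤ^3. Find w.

w = [1, 2, -1]

Subtract the known terms from T to get the rank-1 residual R = [-2, -2] (x) [1, 1, -1] (x) w, so R[i,j,k] = a[i]·b[j]·w[k]. Pick indices with nonzero a[0]·b[0] = (-2)·(1) = -2. Only the fibre through (0,0,·) is needed: R[0,0,:] = T[0,0,:] − Σₗ aₗ[0]bₗ[0]cₗ = [-6, -4, -2] − (2)·(1)·[-2, 0, -2] − (1)·(0)·[-1, 0, -1] = [-2, -4, 2]. Then w[k] = R[0,0,k] / -2 for each k, giving w = [-2, -4, 2] / -2 = [1, 2, -1].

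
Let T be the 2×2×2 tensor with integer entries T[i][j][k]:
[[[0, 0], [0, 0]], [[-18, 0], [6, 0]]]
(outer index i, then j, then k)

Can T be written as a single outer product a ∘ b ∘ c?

Yes

If T = a ∘ b ∘ c then every fibre of T is a multiple of the corresponding factor, so read the factors off the fibres through the nonzero entry T[1,0,0] = -18.
The mode-1 fibre T[:,0,0] = [0, -18] gives a = [0, 1] (primitive direction); the mode-2 fibre T[1,:,0] = [-18, 6] gives b = [3, -1]; then c[k] = T[1,0,k] / (a[1]·b[0]) = [-18, 0] / 3 = [-6, 0].
Expanding [0, 1] ∘ [3, -1] ∘ [-6, 0] reproduces all 8 entries of T, so T = [0, 1] ∘ [3, -1] ∘ [-6, 0] and rank(T) ≤ 1.
Equivalently every frontal slice T[:,:,k] is c[k] times the rank-1 matrix [0, 1] ∘ [3, -1]. So T has rank 1 (it is nonzero).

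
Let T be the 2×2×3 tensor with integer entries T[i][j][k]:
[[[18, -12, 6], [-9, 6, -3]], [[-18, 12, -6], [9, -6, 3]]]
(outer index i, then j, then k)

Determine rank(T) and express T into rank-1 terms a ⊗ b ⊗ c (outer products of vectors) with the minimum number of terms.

Lower bound: T ≠ 0 (e.g. T[0,0,0] = 18), so rank(T) ≥ 1.
Upper bound: if T = a ⊗ b ⊗ c then every fibre of T is a multiple of the corresponding factor, so read the factors off the fibres through the nonzero entry T[0,0,0] = 18.
The mode-1 fibre T[:,0,0] = [18, -18] gives a = (1, -1) (primitive direction); the mode-2 fibre T[0,:,0] = [18, -9] gives b = (2, -1); then c[k] = T[0,0,k] / (a[0]·b[0]) = [18, -12, 6] / 2 = (9, -6, 3).
Expanding (1, -1) ⊗ (2, -1) ⊗ (9, -6, 3) reproduces all 12 entries of T, so T = (1, -1) ⊗ (2, -1) ⊗ (9, -6, 3) and rank(T) ≤ 1.
These bounds meet, so rank(T) = 1.
Check entry T[0,1,1] = 6: (1)·(-1)·(-6) = 6.

rank(T) = 1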